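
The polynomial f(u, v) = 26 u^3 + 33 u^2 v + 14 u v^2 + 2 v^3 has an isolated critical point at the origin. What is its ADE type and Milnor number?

Type D_4, Milnor number mu = 4.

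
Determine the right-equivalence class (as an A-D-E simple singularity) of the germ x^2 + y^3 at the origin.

A_{2}

The Hessian of f at 0 is [[2, 0], [0, 0]] with rank 1, so corank 1. A Groebner basis of the Jacobian ideal J(f) in C{x,y} is {y^2, x}; counting standard monomials gives mu = 2. Corank 1: A-series; mu = 2 gives A_2.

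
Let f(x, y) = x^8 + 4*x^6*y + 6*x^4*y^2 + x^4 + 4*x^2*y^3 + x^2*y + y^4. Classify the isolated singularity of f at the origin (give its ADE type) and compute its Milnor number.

The Hessian of f at 0 has rank 0. Corank 2; j^3 = x^2*y has shape L^2 M (L != M), so D-series; mu = 5 gives D_5.

Type D_{5}, Milnor number mu = 5.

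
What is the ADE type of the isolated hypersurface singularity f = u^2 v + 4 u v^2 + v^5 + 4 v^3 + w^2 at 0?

The Hessian of f at 0 is [[0, 0, 0], [0, 0, 0], [0, 0, 2]] with rank 1, so corank 2. A Groebner basis of the Jacobian ideal J(f) in C{u,v,w} is {u^2/5 + v^4 - 4*v^2/5, u^3 + 8*v^3, u*v + 2*v^2, w}; counting standard monomials gives mu = 6. Corank 2; j^3 = v*(u + 2*v)^2 has shape L^2 M (L != M), so D-series; mu = 6 gives D_6.

D6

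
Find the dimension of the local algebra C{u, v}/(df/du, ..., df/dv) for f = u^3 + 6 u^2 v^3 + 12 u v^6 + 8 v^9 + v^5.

The Hessian of f at 0 has rank 0. Corank 2; j^3 = u^3 is a perfect cube, so E-series; the 5-jet and mu = 8 give E_8.

8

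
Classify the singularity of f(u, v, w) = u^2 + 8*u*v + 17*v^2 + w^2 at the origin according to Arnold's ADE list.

A_1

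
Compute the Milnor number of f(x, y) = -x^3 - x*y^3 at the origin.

7

The Hessian of f at 0 has rank 0. Corank 2; j^3 = -x^3 is a perfect cube, so E-series; the 4-jet and mu = 7 give E_7.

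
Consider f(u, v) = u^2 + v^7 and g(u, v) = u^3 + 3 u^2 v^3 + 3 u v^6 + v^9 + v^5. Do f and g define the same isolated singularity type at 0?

No.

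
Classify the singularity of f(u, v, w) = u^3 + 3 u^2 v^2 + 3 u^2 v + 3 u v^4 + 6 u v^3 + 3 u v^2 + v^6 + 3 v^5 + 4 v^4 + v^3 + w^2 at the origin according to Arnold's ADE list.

E6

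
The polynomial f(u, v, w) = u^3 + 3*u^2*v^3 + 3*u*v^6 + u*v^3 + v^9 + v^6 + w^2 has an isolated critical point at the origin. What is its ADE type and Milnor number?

The Hessian of f at 0 has rank 1. Corank 2; j^3 = u^3 is a perfect cube, so E-series; the 4-jet and mu = 7 give E_7.

Type E_7, Milnor number mu = 7.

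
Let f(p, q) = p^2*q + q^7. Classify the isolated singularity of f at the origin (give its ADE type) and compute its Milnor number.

Type D_8, Milnor number mu = 8.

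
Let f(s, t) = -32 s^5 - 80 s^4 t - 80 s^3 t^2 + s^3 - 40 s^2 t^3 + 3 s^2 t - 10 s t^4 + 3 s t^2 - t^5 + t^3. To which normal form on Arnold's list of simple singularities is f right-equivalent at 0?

E_8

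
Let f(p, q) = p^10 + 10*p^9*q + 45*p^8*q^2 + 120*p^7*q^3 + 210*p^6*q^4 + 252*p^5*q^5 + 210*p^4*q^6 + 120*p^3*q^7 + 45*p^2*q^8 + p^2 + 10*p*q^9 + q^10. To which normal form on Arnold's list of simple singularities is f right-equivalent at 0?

A_{9}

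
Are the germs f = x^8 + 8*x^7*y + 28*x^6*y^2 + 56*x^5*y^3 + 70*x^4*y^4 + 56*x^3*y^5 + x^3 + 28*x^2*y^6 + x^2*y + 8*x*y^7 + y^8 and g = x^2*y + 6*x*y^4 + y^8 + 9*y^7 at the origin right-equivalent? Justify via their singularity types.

The Hessian of f at 0 is [[0, 0], [0, 0]] with rank 0, so corank 2. A Groebner basis of the Jacobian ideal J(f) in C{x,y} is {-x*y/8 + y^7, x*y^2, x^2 + x*y}; counting standard monomials gives mu = 9. Corank 2; j^3 = x^2*(x + y) has shape L^2 M (L != M), so D-series; mu = 9 gives D_9. The Hessian of g at 0 is [[0, 0], [0, 0]] with rank 0, so corank 2. A Groebner basis of the Jacobian ideal J(g) in C{x,y} is {x^2*y^2, 8*x^2*y/27 + x^2/3 + x*y^3, x*y/3 + y^4, x^3}; counting standard monomials gives mu = 9. Corank 2; j^3 = x^2*y has shape L^2 M (L != M), so D-series; mu = 9 gives D_9. Both have type D_9, hence right-equivalent.

Yes.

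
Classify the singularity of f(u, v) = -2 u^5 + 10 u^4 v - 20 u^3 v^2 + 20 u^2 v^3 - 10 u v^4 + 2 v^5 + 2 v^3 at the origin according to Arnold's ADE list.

E_8

The Hessian of f at 0 is [[0, 0], [0, 0]] with rank 0, so corank 2. A Groebner basis of the Jacobian ideal J(f) in C{u,v} is {u^4 - 4*u^3*v, v^2}; counting standard monomials gives mu = 8. Corank 2; j^3 = 2*v^3 is a perfect cube, so E-series; the 5-jet and mu = 8 give E_8.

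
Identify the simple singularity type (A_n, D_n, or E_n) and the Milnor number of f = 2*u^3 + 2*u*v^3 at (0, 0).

Type E_{7}, Milnor number mu = 7.

The Hessian of f at 0 is [[0, 0], [0, 0]] with rank 0, so corank 2. A Groebner basis of the Jacobian ideal J(f) in C{u,v} is {u^3, u*v^2, 3*u^2 + v^3}; counting standard monomials gives mu = 7. Corank 2; j^3 = 2*u^3 is a perfect cube, so E-series; the 4-jet and mu = 7 give E_7.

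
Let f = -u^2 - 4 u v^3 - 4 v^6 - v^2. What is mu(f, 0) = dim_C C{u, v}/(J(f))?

1

The Hessian of f at 0 has rank 2. Corank 0: nondegenerate Morse point, so A_1.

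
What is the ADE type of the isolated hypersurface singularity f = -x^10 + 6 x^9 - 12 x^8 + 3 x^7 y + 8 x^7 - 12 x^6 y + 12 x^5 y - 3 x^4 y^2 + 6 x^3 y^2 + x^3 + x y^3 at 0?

E_7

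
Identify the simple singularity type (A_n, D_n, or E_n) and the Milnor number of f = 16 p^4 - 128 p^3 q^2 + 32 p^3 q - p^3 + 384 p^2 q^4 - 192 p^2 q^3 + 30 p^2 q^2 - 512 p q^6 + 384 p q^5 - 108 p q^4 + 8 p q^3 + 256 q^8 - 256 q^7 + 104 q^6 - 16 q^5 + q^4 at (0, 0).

Type E_{6}, Milnor number mu = 6.

The Hessian of f at 0 is [[0, 0], [0, 0]] with rank 0, so corank 2. A Groebner basis of the Jacobian ideal J(f) in C{p,q} is {p^3, p^2*q, -p^2/4 + p*q^2, 3*p^2/2 + q^3}; counting standard monomials gives mu = 6. Corank 2; j^3 = -p^3 is a perfect cube, so E-series; the 4-jet and mu = 6 give E_6.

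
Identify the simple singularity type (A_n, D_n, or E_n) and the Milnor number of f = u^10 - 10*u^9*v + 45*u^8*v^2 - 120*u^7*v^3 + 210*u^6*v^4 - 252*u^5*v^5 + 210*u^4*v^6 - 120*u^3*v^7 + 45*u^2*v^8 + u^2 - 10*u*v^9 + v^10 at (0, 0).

Type A9, Milnor number mu = 9.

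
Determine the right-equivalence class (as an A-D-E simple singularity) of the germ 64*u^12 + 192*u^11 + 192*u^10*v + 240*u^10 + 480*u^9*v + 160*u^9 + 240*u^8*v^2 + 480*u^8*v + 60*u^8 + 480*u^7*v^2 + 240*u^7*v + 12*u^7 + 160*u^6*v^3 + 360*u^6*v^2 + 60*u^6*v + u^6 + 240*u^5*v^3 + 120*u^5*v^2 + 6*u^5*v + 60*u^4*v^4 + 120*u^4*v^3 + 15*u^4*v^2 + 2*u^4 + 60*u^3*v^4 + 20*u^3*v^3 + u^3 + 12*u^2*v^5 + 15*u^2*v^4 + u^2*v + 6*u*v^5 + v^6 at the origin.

The Hessian of f at 0 has rank 0. Corank 2; j^3 = u^2*(u + v) has shape L^2 M (L != M), so D-series; mu = 7 gives D_7.

D_7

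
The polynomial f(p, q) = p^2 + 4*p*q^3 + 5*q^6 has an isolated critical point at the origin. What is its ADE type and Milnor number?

Type A_5, Milnor number mu = 5.

The Hessian of f at 0 has rank 1. Corank 1: A-series; mu = 5 gives A_5.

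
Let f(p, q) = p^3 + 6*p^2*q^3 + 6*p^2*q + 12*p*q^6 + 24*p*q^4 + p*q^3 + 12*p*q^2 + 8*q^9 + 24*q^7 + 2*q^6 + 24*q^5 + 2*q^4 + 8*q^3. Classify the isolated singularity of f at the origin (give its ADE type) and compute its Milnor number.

The Hessian of f at 0 has rank 0. Corank 2; j^3 = (p + 2*q)^3 is a perfect cube, so E-series; the 4-jet and mu = 7 give E_7.

Type E_7, Milnor number mu = 7.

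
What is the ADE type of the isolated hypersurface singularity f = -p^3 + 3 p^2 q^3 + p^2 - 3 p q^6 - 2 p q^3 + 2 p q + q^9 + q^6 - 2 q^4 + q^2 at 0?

A_{2}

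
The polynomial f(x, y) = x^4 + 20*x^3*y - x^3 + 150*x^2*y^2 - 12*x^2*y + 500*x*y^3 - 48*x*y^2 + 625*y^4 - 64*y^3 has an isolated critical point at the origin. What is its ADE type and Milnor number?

The Hessian of f at 0 has rank 0. Corank 2; j^3 = -(x + 4*y)^3 is a perfect cube, so E-series; the 4-jet and mu = 6 give E_6.

Type E_6, Milnor number mu = 6.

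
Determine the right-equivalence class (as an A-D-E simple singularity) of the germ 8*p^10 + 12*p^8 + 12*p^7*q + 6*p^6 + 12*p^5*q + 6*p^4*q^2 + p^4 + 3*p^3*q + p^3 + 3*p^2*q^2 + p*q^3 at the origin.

The Hessian of f at 0 has rank 0. Corank 2; j^3 = p^3 is a perfect cube, so E-series; the 4-jet and mu = 7 give E_7.

E_{7}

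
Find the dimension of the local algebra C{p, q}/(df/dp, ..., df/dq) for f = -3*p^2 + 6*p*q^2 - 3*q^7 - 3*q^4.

The Hessian of f at 0 has rank 1. Corank 1: A-series; mu = 6 gives A_6.

6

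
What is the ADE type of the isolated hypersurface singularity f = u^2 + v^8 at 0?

A_7

The Hessian of f at 0 is [[2, 0], [0, 0]] with rank 1, so corank 1. A Groebner basis of the Jacobian ideal J(f) in C{u,v} is {v^7, u}; counting standard monomials gives mu = 7. Corank 1: A-series; mu = 7 gives A_7.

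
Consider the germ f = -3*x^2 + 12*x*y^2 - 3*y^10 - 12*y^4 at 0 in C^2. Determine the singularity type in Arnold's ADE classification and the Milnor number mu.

The Hessian of f at 0 has rank 1. Corank 1: A-series; mu = 9 gives A_9.

Type A_9, Milnor number mu = 9.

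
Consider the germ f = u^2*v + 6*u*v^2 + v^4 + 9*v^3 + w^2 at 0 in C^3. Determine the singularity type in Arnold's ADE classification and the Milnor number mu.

Type D5, Milnor number mu = 5.

The Hessian of f at 0 is [[0, 0, 0], [0, 0, 0], [0, 0, 2]] with rank 1, so corank 2. A Groebner basis of the Jacobian ideal J(f) in C{u,v,w} is {u^3 - 27*u^2/4 + 243*v^2/4, u^2/4 + v^3 - 9*v^2/4, u*v + 3*v^2, w}; counting standard monomials gives mu = 5. Corank 2; j^3 = v*(u + 3*v)^2 has shape L^2 M (L != M), so D-series; mu = 5 gives D_5.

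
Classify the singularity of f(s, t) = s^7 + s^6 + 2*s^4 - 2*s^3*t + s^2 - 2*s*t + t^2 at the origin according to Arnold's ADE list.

A_{6}

The Hessian of f at 0 is [[2, -2], [-2, 2]] with rank 1, so corank 1. A Groebner basis of the Jacobian ideal J(f) in C{s,t} is {s*t + t^4 - t^2, s*t^2 + s/3 - 2*t^3/3 - t/3, s^2 - 2*s*t + t^2}; counting standard monomials gives mu = 6. Corank 1: A-series; mu = 6 gives A_6.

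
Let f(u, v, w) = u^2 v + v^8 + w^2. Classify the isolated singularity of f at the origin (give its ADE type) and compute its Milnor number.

The Hessian of f at 0 is [[0, 0, 0], [0, 0, 0], [0, 0, 2]] with rank 1, so corank 2. A Groebner basis of the Jacobian ideal J(f) in C{u,v,w} is {u^2/8 + v^7, u^3, u*v, w}; counting standard monomials gives mu = 9. Corank 2; j^3 = u^2*v has shape L^2 M (L != M), so D-series; mu = 9 gives D_9.

Type D_{9}, Milnor number mu = 9.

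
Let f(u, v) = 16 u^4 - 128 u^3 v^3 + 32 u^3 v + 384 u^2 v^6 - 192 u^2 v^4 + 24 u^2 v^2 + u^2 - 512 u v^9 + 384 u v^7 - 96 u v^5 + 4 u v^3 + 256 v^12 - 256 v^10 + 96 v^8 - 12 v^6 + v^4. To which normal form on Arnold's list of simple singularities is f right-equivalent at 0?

A_3

The Hessian of f at 0 has rank 1. Corank 1: A-series; mu = 3 gives A_3.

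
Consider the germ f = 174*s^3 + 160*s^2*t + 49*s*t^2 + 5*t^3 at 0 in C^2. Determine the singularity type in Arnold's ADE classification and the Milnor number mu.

Type D_{4}, Milnor number mu = 4.

The Hessian of f at 0 has rank 0. Corank 2; j^3 = (3*s + t)*(58*s^2 + 34*s*t + 5*t^2) splits into three distinct lines over C (the quadratic factor has nonzero discriminant), so D_4.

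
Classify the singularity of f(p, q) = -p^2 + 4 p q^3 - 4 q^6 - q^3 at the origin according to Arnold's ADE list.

A_2

The Hessian of f at 0 has rank 1. Corank 1: A-series; mu = 2 gives A_2.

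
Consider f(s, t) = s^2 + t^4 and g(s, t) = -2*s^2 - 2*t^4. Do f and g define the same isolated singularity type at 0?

Yes.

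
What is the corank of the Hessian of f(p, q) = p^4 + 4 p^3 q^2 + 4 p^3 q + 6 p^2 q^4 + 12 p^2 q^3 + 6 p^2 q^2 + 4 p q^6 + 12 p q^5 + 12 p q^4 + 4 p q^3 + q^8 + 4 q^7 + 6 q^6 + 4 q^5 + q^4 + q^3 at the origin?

2

The Hessian at 0 is [[0, 0], [0, 0]] of rank 0; hence corank 2.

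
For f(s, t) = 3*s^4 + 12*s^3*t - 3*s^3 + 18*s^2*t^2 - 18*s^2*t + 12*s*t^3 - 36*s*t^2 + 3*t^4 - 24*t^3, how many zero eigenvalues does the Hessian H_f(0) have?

2

Hessian at 0 has rank 0.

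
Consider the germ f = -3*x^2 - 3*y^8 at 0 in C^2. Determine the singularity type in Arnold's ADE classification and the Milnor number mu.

The Hessian of f at 0 has rank 1. Corank 1: A-series; mu = 7 gives A_7.

Type A7, Milnor number mu = 7.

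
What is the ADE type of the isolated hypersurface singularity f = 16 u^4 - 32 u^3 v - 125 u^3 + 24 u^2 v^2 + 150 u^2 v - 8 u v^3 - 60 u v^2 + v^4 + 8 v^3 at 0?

E_6

The Hessian of f at 0 has rank 0. Corank 2; j^3 = -(5*u - 2*v)^3 is a perfect cube, so E-series; the 4-jet and mu = 6 give E_6.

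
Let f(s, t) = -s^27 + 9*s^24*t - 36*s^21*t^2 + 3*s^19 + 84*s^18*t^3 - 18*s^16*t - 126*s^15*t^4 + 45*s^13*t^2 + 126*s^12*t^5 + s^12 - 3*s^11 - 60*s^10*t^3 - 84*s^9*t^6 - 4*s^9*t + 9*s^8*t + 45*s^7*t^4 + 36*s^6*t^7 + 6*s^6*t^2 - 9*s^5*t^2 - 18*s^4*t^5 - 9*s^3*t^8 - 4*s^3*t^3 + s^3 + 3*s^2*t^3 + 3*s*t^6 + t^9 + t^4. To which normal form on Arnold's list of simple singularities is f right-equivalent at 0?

E6

The Hessian of f at 0 has rank 0. Corank 2; j^3 = s^3 is a perfect cube, so E-series; the 4-jet and mu = 6 give E_6.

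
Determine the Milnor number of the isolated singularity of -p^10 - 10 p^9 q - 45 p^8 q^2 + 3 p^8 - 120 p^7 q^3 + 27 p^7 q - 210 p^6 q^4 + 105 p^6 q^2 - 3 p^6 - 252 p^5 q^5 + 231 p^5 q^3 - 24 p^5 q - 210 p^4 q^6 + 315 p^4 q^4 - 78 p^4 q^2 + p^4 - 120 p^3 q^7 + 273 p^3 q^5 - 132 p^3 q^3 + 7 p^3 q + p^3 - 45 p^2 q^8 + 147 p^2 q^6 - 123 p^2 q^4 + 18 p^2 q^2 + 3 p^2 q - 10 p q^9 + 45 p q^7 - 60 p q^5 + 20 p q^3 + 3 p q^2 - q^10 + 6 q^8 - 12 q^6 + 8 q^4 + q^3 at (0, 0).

7

The Hessian of f at 0 has rank 0. Corank 2; j^3 = (p + q)^3 is a perfect cube, so E-series; the 4-jet and mu = 7 give E_7.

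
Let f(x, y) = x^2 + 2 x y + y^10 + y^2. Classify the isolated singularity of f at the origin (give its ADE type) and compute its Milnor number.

Type A_9, Milnor number mu = 9.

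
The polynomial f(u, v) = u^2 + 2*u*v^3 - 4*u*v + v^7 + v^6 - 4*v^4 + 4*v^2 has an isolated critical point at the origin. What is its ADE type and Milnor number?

The Hessian of f at 0 has rank 1. Corank 1: A-series; mu = 6 gives A_6.

Type A_{6}, Milnor number mu = 6.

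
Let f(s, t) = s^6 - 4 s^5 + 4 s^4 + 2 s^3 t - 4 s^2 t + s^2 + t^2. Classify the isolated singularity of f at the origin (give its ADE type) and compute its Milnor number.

Type A_{1}, Milnor number mu = 1.

The Hessian of f at 0 has rank 2. Corank 0: nondegenerate Morse point, so A_1.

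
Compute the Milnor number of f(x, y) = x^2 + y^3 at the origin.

The Hessian of f at 0 is [[2, 0], [0, 0]] with rank 1, so corank 1. A Groebner basis of the Jacobian ideal J(f) in C{x,y} is {y^2, x}; counting standard monomials gives mu = 2. Corank 1: A-series; mu = 2 gives A_2.

2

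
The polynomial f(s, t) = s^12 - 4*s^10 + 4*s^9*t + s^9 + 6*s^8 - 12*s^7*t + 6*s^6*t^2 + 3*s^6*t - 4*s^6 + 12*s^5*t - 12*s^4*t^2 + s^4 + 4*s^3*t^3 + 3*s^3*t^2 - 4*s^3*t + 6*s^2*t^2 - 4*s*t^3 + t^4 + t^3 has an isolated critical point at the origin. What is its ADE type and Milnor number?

The Hessian of f at 0 has rank 0. Corank 2; j^3 = t^3 is a perfect cube, so E-series; the 4-jet and mu = 6 give E_6.

Type E6, Milnor number mu = 6.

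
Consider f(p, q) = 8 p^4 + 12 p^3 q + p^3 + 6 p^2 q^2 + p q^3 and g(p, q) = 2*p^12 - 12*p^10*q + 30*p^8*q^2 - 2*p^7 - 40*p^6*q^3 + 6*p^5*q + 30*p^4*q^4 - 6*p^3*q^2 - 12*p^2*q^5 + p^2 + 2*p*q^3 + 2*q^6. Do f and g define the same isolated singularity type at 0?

The Hessian of f at 0 has rank 0. Corank 2; j^3 = p^3 is a perfect cube, so E-series; the 4-jet and mu = 7 give E_7. The Hessian of g at 0 has rank 1. Corank 1: A-series; mu = 5 gives A_5. f is E_7 but g is A_5, hence not right-equivalent.

No.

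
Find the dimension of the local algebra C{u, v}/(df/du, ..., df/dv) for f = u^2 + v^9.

8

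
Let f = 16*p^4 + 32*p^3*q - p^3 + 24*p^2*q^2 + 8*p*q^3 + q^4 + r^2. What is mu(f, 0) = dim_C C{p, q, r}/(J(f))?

6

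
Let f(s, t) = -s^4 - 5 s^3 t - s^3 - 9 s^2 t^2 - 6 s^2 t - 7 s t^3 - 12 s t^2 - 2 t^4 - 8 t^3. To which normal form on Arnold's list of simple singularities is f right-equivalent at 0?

E_{7}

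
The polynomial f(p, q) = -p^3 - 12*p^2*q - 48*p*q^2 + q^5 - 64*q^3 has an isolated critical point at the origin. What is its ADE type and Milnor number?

Type E8, Milnor number mu = 8.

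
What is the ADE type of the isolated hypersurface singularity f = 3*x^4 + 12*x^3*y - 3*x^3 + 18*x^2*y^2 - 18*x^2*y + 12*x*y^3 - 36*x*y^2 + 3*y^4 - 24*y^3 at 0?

The Hessian of f at 0 is [[0, 0], [0, 0]] with rank 0, so corank 2. A Groebner basis of the Jacobian ideal J(f) in C{x,y} is {y^4, x*y^2 + 5*y^3/3, x^2 + 4*x*y + 4*y^2}; counting standard monomials gives mu = 6. Corank 2; j^3 = -3*(x + 2*y)^3 is a perfect cube, so E-series; the 4-jet and mu = 6 give E_6.

E6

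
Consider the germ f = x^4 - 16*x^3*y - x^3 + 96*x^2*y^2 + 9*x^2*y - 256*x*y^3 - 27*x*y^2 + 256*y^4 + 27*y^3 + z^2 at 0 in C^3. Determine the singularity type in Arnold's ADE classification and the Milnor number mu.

The Hessian of f at 0 is [[0, 0, 0], [0, 0, 0], [0, 0, 2]] with rank 1, so corank 2. A Groebner basis of the Jacobian ideal J(f) in C{x,y,z} is {y^4, x*y^2 - 10*y^3/3, x^2 - 6*x*y + 9*y^2, z}; counting standard monomials gives mu = 6. Corank 2; j^3 = -(x - 3*y)^3 is a perfect cube, so E-series; the 4-jet and mu = 6 give E_6.

Type E_6, Milnor number mu = 6.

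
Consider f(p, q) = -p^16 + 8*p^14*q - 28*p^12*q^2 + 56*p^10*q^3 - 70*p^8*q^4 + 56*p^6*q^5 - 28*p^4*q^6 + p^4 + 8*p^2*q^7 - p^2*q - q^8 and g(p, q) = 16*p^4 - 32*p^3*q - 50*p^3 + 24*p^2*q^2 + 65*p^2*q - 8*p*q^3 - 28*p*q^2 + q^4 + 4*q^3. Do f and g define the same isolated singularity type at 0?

The Hessian of f at 0 has rank 0. Corank 2; j^3 = -p^2*q has shape L^2 M (L != M), so D-series; mu = 9 gives D_9. The Hessian of g at 0 has rank 0. Corank 2; j^3 = -(2*p - q)*(5*p - 2*q)^2 has shape L^2 M (L != M), so D-series; mu = 5 gives D_5. f is D_9 but g is D_5, hence not right-equivalent.

No.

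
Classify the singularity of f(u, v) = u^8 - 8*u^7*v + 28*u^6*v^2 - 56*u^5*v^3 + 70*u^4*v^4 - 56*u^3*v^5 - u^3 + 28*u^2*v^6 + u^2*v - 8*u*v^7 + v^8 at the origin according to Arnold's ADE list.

D_{9}

The Hessian of f at 0 has rank 0. Corank 2; j^3 = -u^2*(u - v) has shape L^2 M (L != M), so D-series; mu = 9 gives D_9.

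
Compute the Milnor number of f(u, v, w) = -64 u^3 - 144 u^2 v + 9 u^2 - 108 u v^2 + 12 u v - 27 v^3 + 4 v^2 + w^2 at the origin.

2

The Hessian of f at 0 is [[18, 12, 0], [12, 8, 0], [0, 0, 2]] with rank 2, so corank 1. A Groebner basis of the Jacobian ideal J(f) in C{u,v,w} is {v^2, u + 2*v/3, w}; counting standard monomials gives mu = 2. Corank 1: A-series; mu = 2 gives A_2.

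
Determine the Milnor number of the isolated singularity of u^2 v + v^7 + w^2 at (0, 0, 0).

8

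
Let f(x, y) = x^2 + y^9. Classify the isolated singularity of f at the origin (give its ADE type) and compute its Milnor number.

Type A8, Milnor number mu = 8.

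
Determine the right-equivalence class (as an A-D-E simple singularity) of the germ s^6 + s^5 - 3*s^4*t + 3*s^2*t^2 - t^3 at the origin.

The Hessian of f at 0 has rank 0. Corank 2; j^3 = -t^3 is a perfect cube, so E-series; the 5-jet and mu = 8 give E_8.

E8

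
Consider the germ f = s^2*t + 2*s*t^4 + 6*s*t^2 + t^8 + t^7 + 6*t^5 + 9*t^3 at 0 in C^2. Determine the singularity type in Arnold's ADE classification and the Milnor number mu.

Type D_{9}, Milnor number mu = 9.

The Hessian of f at 0 is [[0, 0], [0, 0]] with rank 0, so corank 2. A Groebner basis of the Jacobian ideal J(f) in C{s,t} is {s^2*t^2 - 48*s^2*t - 6*s^2 - 288*s*t^2 - 27*s*t - 432*t^3 - 27*t^2, 8*s^2*t + s^2 + s*t^3 + 48*s*t^2 + 3*s*t + 72*t^3, s*t + t^4 + 3*t^2, s^3 + 9*s^2*t + 27*s*t^2 + 27*t^3}; counting standard monomials gives mu = 9. Corank 2; j^3 = t*(s + 3*t)^2 has shape L^2 M (L != M), so D-series; mu = 9 gives D_9.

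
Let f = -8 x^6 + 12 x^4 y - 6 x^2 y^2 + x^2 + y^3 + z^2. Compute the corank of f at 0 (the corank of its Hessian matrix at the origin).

Hessian at 0 has rank 2.

1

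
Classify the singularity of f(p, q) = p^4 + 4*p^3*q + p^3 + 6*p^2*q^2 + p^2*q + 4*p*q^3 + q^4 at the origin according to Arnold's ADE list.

D_5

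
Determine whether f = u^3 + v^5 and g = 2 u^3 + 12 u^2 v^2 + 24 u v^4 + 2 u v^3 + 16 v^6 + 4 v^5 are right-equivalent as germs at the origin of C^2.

The Hessian of f at 0 is [[0, 0], [0, 0]] with rank 0, so corank 2. A Groebner basis of the Jacobian ideal J(f) in C{u,v} is {v^4, u^2}; counting standard monomials gives mu = 8. Corank 2; j^3 = u^3 is a perfect cube, so E-series; the 5-jet and mu = 8 give E_8. The Hessian of g at 0 is [[0, 0], [0, 0]] with rank 0, so corank 2. A Groebner basis of the Jacobian ideal J(g) in C{u,v} is {-u^2/4 + v^4 - v^3/12, u^3, u^2*v + u^2/12 + v^3/36, u^2/2 + u*v^2 + v^3/6}; counting standard monomials gives mu = 7. Corank 2; j^3 = 2*u^3 is a perfect cube, so E-series; the 4-jet and mu = 7 give E_7. f is E_8 but g is E_7, hence not right-equivalent.

No.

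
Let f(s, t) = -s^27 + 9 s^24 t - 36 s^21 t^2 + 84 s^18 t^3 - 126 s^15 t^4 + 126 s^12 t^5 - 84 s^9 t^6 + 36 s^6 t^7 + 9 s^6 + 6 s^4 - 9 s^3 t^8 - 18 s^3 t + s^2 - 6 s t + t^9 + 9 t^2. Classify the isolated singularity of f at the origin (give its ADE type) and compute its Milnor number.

Type A_{8}, Milnor number mu = 8.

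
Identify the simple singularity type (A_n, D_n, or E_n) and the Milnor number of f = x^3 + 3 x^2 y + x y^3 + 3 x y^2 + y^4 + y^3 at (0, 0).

Type E7, Milnor number mu = 7.

The Hessian of f at 0 is [[0, 0], [0, 0]] with rank 0, so corank 2. A Groebner basis of the Jacobian ideal J(f) in C{x,y} is {x^3 + 3*x^2*y + 6*x^2 + 12*x*y + 6*y^2, -3*x^2 + x*y^2 - 6*x*y - 3*y^2, 3*x^2 + 6*x*y + y^3 + 3*y^2}; counting standard monomials gives mu = 7. Corank 2; j^3 = (x + y)^3 is a perfect cube, so E-series; the 4-jet and mu = 7 give E_7.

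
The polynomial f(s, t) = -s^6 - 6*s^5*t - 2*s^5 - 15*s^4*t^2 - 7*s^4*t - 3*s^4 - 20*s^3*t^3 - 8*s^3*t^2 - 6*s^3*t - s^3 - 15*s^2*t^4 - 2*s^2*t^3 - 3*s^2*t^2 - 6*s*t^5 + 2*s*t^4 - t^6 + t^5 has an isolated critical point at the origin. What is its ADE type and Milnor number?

Type E_8, Milnor number mu = 8.

The Hessian of f at 0 has rank 0. Corank 2; j^3 = -s^3 is a perfect cube, so E-series; the 5-jet and mu = 8 give E_8.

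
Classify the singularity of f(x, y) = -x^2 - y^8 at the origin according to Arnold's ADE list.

A_7

The Hessian of f at 0 has rank 1. Corank 1: A-series; mu = 7 gives A_7.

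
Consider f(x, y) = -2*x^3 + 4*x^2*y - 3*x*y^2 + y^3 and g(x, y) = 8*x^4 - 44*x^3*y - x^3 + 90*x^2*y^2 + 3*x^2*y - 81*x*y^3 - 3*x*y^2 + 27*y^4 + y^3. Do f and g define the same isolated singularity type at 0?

The Hessian of f at 0 is [[0, 0], [0, 0]] with rank 0, so corank 2. A Groebner basis of the Jacobian ideal J(f) in C{x,y} is {y^3, x^2 - 3*y^2/2, x*y - 3*y^2/2}; counting standard monomials gives mu = 4. Corank 2; j^3 = -(x - y)*(2*x^2 - 2*x*y + y^2) splits into three distinct lines over C (the quadratic factor has nonzero discriminant), so D_4. The Hessian of g at 0 is [[0, 0], [0, 0]] with rank 0, so corank 2. A Groebner basis of the Jacobian ideal J(g) in C{x,y} is {3*x^2/4 - 3*x*y/2 + y^4 + y^3/4 + 3*y^2/4, x^3 - 15*x^2/4 + 15*x*y/2 - 9*y^3/4 - 15*y^2/4, x^2*y - 9*x^2/4 + 9*x*y/2 - 7*y^3/4 - 9*y^2/4, -x^2 + x*y^2 + 2*x*y - 4*y^3/3 - y^2}; counting standard monomials gives mu = 7. Corank 2; j^3 = -(x - y)^3 is a perfect cube, so E-series; the 4-jet and mu = 7 give E_7. f is D_4 but g is E_7, hence not right-equivalent.

No.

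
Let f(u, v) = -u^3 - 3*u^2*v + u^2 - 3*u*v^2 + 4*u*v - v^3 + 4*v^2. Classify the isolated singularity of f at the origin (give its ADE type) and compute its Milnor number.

The Hessian of f at 0 is [[2, 4], [4, 8]] with rank 1, so corank 1. A Groebner basis of the Jacobian ideal J(f) in C{u,v} is {v^2, u + 2*v}; counting standard monomials gives mu = 2. Corank 1: A-series; mu = 2 gives A_2.

Type A2, Milnor number mu = 2.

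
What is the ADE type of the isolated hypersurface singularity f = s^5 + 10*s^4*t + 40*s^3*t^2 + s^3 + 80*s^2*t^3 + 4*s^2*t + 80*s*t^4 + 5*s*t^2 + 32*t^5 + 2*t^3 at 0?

The Hessian of f at 0 has rank 0. Corank 2; j^3 = (s + t)^2*(s + 2*t) has shape L^2 M (L != M), so D-series; mu = 6 gives D_6.

D_6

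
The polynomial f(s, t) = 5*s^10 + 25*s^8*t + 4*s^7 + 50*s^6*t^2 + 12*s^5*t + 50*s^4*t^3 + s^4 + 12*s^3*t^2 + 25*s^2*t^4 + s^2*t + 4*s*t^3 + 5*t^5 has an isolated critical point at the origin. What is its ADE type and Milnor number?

Type D_{6}, Milnor number mu = 6.

The Hessian of f at 0 has rank 0. Corank 2; j^3 = s^2*t has shape L^2 M (L != M), so D-series; mu = 6 gives D_6.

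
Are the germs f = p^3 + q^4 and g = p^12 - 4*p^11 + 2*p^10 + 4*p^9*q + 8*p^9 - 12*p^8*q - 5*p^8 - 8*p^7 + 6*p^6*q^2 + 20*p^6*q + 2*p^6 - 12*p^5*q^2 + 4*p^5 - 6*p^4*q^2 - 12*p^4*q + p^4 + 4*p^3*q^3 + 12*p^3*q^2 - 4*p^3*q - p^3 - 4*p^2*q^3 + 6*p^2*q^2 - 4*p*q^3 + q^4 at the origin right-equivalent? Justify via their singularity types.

Yes.

The Hessian of f at 0 has rank 0. Corank 2; j^3 = p^3 is a perfect cube, so E-series; the 4-jet and mu = 6 give E_6. The Hessian of g at 0 has rank 0. Corank 2; j^3 = -p^3 is a perfect cube, so E-series; the 4-jet and mu = 6 give E_6. Both have type E_6, hence right-equivalent.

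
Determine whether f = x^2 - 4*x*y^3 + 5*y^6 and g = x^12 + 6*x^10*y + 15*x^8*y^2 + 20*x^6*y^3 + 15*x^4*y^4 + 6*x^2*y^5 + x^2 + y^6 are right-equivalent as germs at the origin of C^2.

The Hessian of f at 0 is [[2, 0], [0, 0]] with rank 1, so corank 1. A Groebner basis of the Jacobian ideal J(f) in C{x,y} is {x*y^2, -x/2 + y^3, x^2}; counting standard monomials gives mu = 5. Corank 1: A-series; mu = 5 gives A_5. The Hessian of g at 0 is [[2, 0], [0, 0]] with rank 1, so corank 1. A Groebner basis of the Jacobian ideal J(g) in C{x,y} is {y^5, x}; counting standard monomials gives mu = 5. Corank 1: A-series; mu = 5 gives A_5. Both have type A_5, hence right-equivalent.

Yes.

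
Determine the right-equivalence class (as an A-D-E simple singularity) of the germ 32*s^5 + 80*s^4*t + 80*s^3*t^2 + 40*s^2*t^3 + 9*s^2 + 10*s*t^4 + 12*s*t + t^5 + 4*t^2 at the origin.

A_4

The Hessian of f at 0 has rank 1. Corank 1: A-series; mu = 4 gives A_4.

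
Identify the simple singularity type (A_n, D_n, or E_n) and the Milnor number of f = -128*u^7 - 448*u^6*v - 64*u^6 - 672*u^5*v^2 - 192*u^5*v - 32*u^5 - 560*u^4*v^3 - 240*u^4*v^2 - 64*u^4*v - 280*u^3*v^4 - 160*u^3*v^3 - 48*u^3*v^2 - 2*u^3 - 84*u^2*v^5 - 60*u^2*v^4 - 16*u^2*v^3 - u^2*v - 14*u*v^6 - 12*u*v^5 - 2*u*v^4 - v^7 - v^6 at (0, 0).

Type D7, Milnor number mu = 7.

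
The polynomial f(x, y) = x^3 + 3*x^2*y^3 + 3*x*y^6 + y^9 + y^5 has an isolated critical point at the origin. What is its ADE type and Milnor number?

Type E_{8}, Milnor number mu = 8.

The Hessian of f at 0 has rank 0. Corank 2; j^3 = x^3 is a perfect cube, so E-series; the 5-jet and mu = 8 give E_8.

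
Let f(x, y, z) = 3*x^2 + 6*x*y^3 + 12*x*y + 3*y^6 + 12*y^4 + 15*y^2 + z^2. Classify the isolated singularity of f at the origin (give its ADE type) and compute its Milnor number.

The Hessian of f at 0 is [[6, 12, 0], [12, 30, 0], [0, 0, 2]] with rank 3, so corank 0. A Groebner basis of the Jacobian ideal J(f) in C{x,y,z} is {x, y, z}; counting standard monomials gives mu = 1. Corank 0: nondegenerate Morse point, so A_1.

Type A1, Milnor number mu = 1.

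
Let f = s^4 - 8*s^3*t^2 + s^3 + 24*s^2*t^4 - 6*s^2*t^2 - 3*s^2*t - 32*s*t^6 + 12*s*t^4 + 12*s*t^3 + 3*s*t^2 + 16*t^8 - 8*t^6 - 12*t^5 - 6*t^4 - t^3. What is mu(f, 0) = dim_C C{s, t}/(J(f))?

The Hessian of f at 0 has rank 0. Corank 2; j^3 = (s - t)^3 is a perfect cube, so E-series; the 4-jet and mu = 6 give E_6.

6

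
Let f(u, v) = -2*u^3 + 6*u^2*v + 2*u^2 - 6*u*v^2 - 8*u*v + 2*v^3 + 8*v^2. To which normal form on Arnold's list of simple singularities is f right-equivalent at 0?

The Hessian of f at 0 is [[4, -8], [-8, 16]] with rank 1, so corank 1. A Groebner basis of the Jacobian ideal J(f) in C{u,v} is {v^2, u - 2*v}; counting standard monomials gives mu = 2. Corank 1: A-series; mu = 2 gives A_2.

A2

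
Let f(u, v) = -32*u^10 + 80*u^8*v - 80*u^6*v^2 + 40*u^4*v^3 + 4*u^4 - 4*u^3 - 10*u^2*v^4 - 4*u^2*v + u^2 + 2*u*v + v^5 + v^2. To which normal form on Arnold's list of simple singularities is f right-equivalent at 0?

The Hessian of f at 0 has rank 1. Corank 1: A-series; mu = 4 gives A_4.

A_{4}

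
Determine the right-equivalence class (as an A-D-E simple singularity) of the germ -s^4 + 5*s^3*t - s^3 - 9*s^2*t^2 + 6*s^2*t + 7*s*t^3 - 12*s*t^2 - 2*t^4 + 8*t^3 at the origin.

E_{7}

The Hessian of f at 0 is [[0, 0], [0, 0]] with rank 0, so corank 2. A Groebner basis of the Jacobian ideal J(f) in C{s,t} is {3*s^2 - 12*s*t + t^4 + t^3 + 12*t^2, s^3 + 18*s^2 - 72*s*t - 2*t^3 + 72*t^2, s^2*t + 7*s^2 - 28*s*t - 5*t^3/3 + 28*t^2, 2*s^2 + s*t^2 - 8*s*t - 4*t^3/3 + 8*t^2}; counting standard monomials gives mu = 7. Corank 2; j^3 = -(s - 2*t)^3 is a perfect cube, so E-series; the 4-jet and mu = 7 give E_7.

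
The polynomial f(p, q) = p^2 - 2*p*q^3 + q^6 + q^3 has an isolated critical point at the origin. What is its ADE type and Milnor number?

Type A_{2}, Milnor number mu = 2.

The Hessian of f at 0 has rank 1. Corank 1: A-series; mu = 2 gives A_2.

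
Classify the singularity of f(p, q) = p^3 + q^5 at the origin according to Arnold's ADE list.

E_{8}

The Hessian of f at 0 has rank 0. Corank 2; j^3 = p^3 is a perfect cube, so E-series; the 5-jet and mu = 8 give E_8.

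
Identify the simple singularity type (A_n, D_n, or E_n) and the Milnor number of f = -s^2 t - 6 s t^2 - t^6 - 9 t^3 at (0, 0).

Type D_{7}, Milnor number mu = 7.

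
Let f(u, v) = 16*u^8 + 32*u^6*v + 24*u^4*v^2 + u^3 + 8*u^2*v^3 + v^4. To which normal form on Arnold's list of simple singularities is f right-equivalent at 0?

E6

The Hessian of f at 0 has rank 0. Corank 2; j^3 = u^3 is a perfect cube, so E-series; the 4-jet and mu = 6 give E_6.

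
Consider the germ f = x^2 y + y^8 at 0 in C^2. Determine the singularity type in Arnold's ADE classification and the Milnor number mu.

The Hessian of f at 0 has rank 0. Corank 2; j^3 = x^2*y has shape L^2 M (L != M), so D-series; mu = 9 gives D_9.

Type D_9, Milnor number mu = 9.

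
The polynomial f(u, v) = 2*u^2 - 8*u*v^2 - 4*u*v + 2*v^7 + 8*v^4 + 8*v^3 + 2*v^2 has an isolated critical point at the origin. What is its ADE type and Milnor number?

The Hessian of f at 0 has rank 1. Corank 1: A-series; mu = 6 gives A_6.

Type A_6, Milnor number mu = 6.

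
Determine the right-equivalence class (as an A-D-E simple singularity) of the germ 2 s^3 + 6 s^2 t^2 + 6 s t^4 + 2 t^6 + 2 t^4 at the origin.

The Hessian of f at 0 has rank 0. Corank 2; j^3 = 2*s^3 is a perfect cube, so E-series; the 4-jet and mu = 6 give E_6.

E_6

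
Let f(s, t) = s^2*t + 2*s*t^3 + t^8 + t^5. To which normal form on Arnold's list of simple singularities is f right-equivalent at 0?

D_{9}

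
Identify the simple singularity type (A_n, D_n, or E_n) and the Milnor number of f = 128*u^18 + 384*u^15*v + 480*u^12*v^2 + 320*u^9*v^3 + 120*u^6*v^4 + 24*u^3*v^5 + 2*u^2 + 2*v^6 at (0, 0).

Type A_{5}, Milnor number mu = 5.

The Hessian of f at 0 has rank 1. Corank 1: A-series; mu = 5 gives A_5.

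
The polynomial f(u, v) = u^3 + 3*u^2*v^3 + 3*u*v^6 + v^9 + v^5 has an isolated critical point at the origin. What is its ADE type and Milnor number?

Type E8, Milnor number mu = 8.

The Hessian of f at 0 is [[0, 0], [0, 0]] with rank 0, so corank 2. A Groebner basis of the Jacobian ideal J(f) in C{u,v} is {u^2/2 + u*v^3, v^4, u^3, u^2*v}; counting standard monomials gives mu = 8. Corank 2; j^3 = u^3 is a perfect cube, so E-series; the 5-jet and mu = 8 give E_8.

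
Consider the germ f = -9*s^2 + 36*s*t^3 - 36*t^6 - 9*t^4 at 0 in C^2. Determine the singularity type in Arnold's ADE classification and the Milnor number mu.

The Hessian of f at 0 is [[-18, 0], [0, 0]] with rank 1, so corank 1. A Groebner basis of the Jacobian ideal J(f) in C{s,t} is {t^3, s}; counting standard monomials gives mu = 3. Corank 1: A-series; mu = 3 gives A_3.

Type A_3, Milnor number mu = 3.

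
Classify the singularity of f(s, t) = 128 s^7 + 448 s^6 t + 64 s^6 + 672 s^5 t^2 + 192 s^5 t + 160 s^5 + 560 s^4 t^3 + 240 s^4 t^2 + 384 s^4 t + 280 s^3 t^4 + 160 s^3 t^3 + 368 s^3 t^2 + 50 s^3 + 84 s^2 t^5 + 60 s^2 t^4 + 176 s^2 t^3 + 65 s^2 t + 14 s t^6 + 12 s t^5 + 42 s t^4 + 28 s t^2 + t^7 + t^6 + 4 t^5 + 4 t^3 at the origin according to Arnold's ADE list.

D_7

The Hessian of f at 0 has rank 0. Corank 2; j^3 = (2*s + t)*(5*s + 2*t)^2 has shape L^2 M (L != M), so D-series; mu = 7 gives D_7.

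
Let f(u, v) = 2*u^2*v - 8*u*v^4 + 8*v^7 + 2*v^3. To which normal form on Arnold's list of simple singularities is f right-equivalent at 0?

The Hessian of f at 0 has rank 0. Corank 2; j^3 = 2*v*(u^2 + v^2) splits into three distinct lines over C (the quadratic factor has nonzero discriminant), so D_4.

D4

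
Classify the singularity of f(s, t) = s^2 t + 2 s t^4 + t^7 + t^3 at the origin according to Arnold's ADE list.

D4

The Hessian of f at 0 has rank 0. Corank 2; j^3 = t*(s^2 + t^2) splits into three distinct lines over C (the quadratic factor has nonzero discriminant), so D_4.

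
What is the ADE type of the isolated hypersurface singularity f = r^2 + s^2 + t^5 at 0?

A_4

The Hessian of f at 0 has rank 2. Corank 1: A-series; mu = 4 gives A_4.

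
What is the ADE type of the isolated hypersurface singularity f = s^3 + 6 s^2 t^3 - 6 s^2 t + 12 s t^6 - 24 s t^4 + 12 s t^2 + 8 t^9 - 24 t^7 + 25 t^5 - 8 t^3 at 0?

E_8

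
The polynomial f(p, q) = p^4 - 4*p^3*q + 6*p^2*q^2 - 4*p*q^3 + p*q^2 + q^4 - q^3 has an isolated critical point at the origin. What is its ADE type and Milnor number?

Type D5, Milnor number mu = 5.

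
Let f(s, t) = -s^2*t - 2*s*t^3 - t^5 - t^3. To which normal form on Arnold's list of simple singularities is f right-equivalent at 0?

D_{4}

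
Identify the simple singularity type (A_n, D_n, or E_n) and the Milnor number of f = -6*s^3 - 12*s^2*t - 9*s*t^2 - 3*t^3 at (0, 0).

Type D4, Milnor number mu = 4.

The Hessian of f at 0 has rank 0. Corank 2; j^3 = -3*(s + t)*(2*s^2 + 2*s*t + t^2) splits into three distinct lines over C (the quadratic factor has nonzero discriminant), so D_4.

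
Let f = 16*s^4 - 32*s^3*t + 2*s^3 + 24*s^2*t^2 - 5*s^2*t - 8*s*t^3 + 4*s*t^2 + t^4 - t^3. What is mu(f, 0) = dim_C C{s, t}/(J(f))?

The Hessian of f at 0 is [[0, 0], [0, 0]] with rank 0, so corank 2. A Groebner basis of the Jacobian ideal J(f) in C{s,t} is {s*t^2 - s*t/8 + t^2/8, -s*t/8 + t^3 + t^2/8, s^2 - 3*s*t/2 + t^2/2}; counting standard monomials gives mu = 5. Corank 2; j^3 = (s - t)^2*(2*s - t) has shape L^2 M (L != M), so D-series; mu = 5 gives D_5.

5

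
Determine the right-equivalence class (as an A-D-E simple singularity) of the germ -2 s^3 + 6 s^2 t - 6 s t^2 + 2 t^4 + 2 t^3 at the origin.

E_6

The Hessian of f at 0 has rank 0. Corank 2; j^3 = -2*(s - t)^3 is a perfect cube, so E-series; the 4-jet and mu = 6 give E_6.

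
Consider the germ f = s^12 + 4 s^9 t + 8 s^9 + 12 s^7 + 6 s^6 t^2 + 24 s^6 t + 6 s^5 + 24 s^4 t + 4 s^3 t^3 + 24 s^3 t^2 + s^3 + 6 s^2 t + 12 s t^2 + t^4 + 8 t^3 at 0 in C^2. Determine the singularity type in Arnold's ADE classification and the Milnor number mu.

Type E6, Milnor number mu = 6.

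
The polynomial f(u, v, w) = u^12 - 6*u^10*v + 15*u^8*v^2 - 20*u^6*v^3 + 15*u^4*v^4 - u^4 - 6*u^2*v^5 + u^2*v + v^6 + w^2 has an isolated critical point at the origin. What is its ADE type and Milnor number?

The Hessian of f at 0 has rank 1. Corank 2; j^3 = u^2*v has shape L^2 M (L != M), so D-series; mu = 7 gives D_7.

Type D_{7}, Milnor number mu = 7.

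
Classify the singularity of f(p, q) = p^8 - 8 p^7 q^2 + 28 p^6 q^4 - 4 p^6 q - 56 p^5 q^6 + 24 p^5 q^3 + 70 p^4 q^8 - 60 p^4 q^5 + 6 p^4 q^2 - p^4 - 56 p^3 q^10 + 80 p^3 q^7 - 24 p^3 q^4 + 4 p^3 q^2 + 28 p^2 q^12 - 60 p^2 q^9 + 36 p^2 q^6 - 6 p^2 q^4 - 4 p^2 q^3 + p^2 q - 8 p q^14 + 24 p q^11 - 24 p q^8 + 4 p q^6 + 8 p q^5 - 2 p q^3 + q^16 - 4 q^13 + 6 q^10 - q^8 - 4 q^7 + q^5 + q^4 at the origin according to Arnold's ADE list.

D_{5}

The Hessian of f at 0 has rank 0. Corank 2; j^3 = p^2*q has shape L^2 M (L != M), so D-series; mu = 5 gives D_5.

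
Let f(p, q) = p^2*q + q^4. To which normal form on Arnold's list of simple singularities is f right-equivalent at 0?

The Hessian of f at 0 has rank 0. Corank 2; j^3 = p^2*q has shape L^2 M (L != M), so D-series; mu = 5 gives D_5.

D_{5}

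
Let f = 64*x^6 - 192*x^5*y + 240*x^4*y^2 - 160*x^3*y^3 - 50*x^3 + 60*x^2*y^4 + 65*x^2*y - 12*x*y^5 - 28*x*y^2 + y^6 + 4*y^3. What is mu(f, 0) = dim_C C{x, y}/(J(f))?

7

The Hessian of f at 0 is [[0, 0], [0, 0]] with rank 0, so corank 2. A Groebner basis of the Jacobian ideal J(f) in C{x,y} is {15625*x*y/12 + y^5 - 3125*y^2/6, x*y^2 - 2*y^3/5, x^2 - 9*x*y/10 + y^2/5}; counting standard monomials gives mu = 7. Corank 2; j^3 = -(2*x - y)*(5*x - 2*y)^2 has shape L^2 M (L != M), so D-series; mu = 7 gives D_7.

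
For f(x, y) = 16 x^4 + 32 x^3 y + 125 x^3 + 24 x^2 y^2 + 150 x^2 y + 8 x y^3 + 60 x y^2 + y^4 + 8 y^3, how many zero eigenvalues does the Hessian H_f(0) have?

Hessian at 0 has rank 0.

2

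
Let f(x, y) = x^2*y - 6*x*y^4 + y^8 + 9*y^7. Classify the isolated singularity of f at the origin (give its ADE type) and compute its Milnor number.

Type D_9, Milnor number mu = 9.

The Hessian of f at 0 is [[0, 0], [0, 0]] with rank 0, so corank 2. A Groebner basis of the Jacobian ideal J(f) in C{x,y} is {x^2*y^2, -8*x^2*y/27 - x^2/3 + x*y^3, -x*y/3 + y^4, x^3}; counting standard monomials gives mu = 9. Corank 2; j^3 = x^2*y has shape L^2 M (L != M), so D-series; mu = 9 gives D_9.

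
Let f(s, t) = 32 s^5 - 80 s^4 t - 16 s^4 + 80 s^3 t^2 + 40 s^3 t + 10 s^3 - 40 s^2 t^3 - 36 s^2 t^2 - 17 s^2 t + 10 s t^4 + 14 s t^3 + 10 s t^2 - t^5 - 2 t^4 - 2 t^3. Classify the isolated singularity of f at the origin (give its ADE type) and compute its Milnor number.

Type D_4, Milnor number mu = 4.

The Hessian of f at 0 is [[0, 0], [0, 0]] with rank 0, so corank 2. A Groebner basis of the Jacobian ideal J(f) in C{s,t} is {t^3, s^2 - 2*t^2/11, s*t - 5*t^2/11}; counting standard monomials gives mu = 4. Corank 2; j^3 = (2*s - t)*(5*s^2 - 6*s*t + 2*t^2) splits into three distinct lines over C (the quadratic factor has nonzero discriminant), so D_4.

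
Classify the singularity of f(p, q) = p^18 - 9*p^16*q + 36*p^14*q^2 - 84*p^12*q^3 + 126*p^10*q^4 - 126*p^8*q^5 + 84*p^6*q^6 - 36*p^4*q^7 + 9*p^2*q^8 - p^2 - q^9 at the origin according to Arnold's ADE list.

A_{8}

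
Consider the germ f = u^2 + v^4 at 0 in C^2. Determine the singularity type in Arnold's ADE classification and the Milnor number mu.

Type A_3, Milnor number mu = 3.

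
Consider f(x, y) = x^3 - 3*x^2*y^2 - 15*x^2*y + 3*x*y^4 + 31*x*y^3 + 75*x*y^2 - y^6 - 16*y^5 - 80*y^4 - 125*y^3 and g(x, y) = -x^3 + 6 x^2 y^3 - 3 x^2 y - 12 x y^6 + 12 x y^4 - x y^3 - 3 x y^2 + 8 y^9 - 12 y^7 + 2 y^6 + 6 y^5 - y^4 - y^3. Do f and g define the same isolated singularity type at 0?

Yes.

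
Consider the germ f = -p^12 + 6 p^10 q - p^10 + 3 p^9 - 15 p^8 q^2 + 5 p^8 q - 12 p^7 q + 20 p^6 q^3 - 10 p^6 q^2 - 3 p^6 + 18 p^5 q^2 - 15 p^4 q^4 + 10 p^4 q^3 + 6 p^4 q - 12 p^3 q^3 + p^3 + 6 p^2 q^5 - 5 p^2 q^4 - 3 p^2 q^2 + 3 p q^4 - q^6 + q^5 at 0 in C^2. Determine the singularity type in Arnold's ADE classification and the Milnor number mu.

The Hessian of f at 0 has rank 0. Corank 2; j^3 = p^3 is a perfect cube, so E-series; the 5-jet and mu = 8 give E_8.

Type E8, Milnor number mu = 8.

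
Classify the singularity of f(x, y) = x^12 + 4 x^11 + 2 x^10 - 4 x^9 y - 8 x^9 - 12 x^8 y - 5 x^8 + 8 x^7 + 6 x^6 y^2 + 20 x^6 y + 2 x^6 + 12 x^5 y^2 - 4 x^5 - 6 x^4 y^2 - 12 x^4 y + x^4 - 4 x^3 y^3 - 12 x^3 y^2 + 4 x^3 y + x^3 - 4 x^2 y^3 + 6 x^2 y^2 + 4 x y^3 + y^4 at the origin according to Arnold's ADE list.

E_6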